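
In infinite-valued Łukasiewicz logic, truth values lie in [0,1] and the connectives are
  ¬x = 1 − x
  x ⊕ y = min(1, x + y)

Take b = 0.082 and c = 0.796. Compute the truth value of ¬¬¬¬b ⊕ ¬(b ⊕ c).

¬b = 1 − 0.082 = 0.918
¬¬b = 1 − 0.918 = 0.082
¬¬¬b = 1 − 0.082 = 0.918
¬¬¬¬b = 1 − 0.918 = 0.082
b ⊕ c = min(1, 0.082 + 0.796) = min(1, 0.878) = 0.878
¬(b ⊕ c) = 1 − 0.878 = 0.122
¬¬¬¬b ⊕ ¬(b ⊕ c) = min(1, 0.082 + 0.122) = min(1, 0.204) = 0.204

0.204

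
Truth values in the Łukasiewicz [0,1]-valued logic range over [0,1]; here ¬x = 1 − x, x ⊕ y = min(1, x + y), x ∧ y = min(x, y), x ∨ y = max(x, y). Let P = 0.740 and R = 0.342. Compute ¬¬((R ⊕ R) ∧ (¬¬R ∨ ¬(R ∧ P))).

0.658

R ⊕ R = min(1, 0.342 + 0.342) = min(1, 0.684) = 0.684
¬R = 1 − 0.342 = 0.658
¬¬R = 1 − 0.658 = 0.342
R ∧ P = min(0.342, 0.740) = 0.342
¬(R ∧ P) = 1 − 0.342 = 0.658
¬¬R ∨ ¬(R ∧ P) = max(0.342, 0.658) = 0.658
(R ⊕ R) ∧ (¬¬R ∨ ¬(R ∧ P)) = min(0.684, 0.658) = 0.658
¬((R ⊕ R) ∧ (¬¬R ∨ ¬(R ∧ P))) = 1 − 0.658 = 0.342
¬¬((R ⊕ R) ∧ (¬¬R ∨ ¬(R ∧ P))) = 1 − 0.342 = 0.658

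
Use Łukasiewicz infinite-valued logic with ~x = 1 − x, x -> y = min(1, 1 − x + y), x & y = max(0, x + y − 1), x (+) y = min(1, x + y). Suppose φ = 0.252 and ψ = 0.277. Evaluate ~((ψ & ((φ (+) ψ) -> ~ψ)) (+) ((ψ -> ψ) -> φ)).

0.471

φ (+) ψ = min(1, 0.252 + 0.277) = min(1, 0.529) = 0.529
~ψ = 1 − 0.277 = 0.723
(φ (+) ψ) -> ~ψ = min(1, 1 − 0.529 + 0.723) = min(1, 1.194) = 1.000
ψ & ((φ (+) ψ) -> ~ψ) = max(0, 0.277 + 1.000 − 1) = max(0, 0.277) = 0.277
ψ -> ψ = min(1, 1 − 0.277 + 0.277) = min(1, 1.000) = 1.000
(ψ -> ψ) -> φ = min(1, 1 − 1.000 + 0.252) = min(1, 0.252) = 0.252
(ψ & ((φ (+) ψ) -> ~ψ)) (+) ((ψ -> ψ) -> φ) = min(1, 0.277 + 0.252) = min(1, 0.529) = 0.529
~((ψ & ((φ (+) ψ) -> ~ψ)) (+) ((ψ -> ψ) -> φ)) = 1 − 0.529 = 0.471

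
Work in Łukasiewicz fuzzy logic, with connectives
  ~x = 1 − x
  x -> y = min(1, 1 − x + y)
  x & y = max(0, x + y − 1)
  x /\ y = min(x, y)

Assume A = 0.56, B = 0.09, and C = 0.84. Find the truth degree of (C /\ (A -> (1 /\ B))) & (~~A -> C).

1 /\ B = min(1.00, 0.09) = 0.09
A -> (1 /\ B) = min(1, 1 − 0.56 + 0.09) = min(1, 0.53) = 0.53
C /\ (A -> (1 /\ B)) = min(0.84, 0.53) = 0.53
~A = 1 − 0.56 = 0.44
~~A = 1 − 0.44 = 0.56
~~A -> C = min(1, 1 − 0.56 + 0.84) = min(1, 1.28) = 1.00
(C /\ (A -> (1 /\ B))) & (~~A -> C) = max(0, 0.53 + 1.00 − 1) = max(0, 0.53) = 0.53

0.53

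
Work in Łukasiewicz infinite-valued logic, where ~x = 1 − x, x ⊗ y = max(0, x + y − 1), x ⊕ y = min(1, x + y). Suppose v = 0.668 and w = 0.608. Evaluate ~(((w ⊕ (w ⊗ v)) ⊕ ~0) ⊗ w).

0.392

w ⊗ v = max(0, 0.608 + 0.668 − 1) = max(0, 0.276) = 0.276
w ⊕ (w ⊗ v) = min(1, 0.608 + 0.276) = min(1, 0.884) = 0.884
~0 = 1 − 0.000 = 1.000
(w ⊕ (w ⊗ v)) ⊕ ~0 = min(1, 0.884 + 1.000) = min(1, 1.884) = 1.000
((w ⊕ (w ⊗ v)) ⊕ ~0) ⊗ w = max(0, 1.000 + 0.608 − 1) = max(0, 0.608) = 0.608
~(((w ⊕ (w ⊗ v)) ⊕ ~0) ⊗ w) = 1 − 0.608 = 0.392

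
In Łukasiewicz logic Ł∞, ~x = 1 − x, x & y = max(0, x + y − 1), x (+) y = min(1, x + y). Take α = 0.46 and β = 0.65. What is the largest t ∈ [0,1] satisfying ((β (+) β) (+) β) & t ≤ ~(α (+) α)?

β (+) β = min(1, 0.65 + 0.65) = min(1, 1.30) = 1.00
(β (+) β) (+) β = min(1, 1.00 + 0.65) = min(1, 1.65) = 1.00
So the left factor is (β (+) β) (+) β = 1.00.
α (+) α = min(1, 0.46 + 0.46) = min(1, 0.92) = 0.92
~(α (+) α) = 1 − 0.92 = 0.08
So the right-hand bound is ~(α (+) α) = 0.08.
The residuum of the Łukasiewicz t-norm gives the supremum: min(1, 1 − 1.00 + 0.08).
1 − 1.00 + 0.08 = 0.08, so t = min(1, 0.08) = 0.08.
Check: 1.00 & 0.08 = max(0, 0.08) = 0.08 ≤ 0.08.

0.08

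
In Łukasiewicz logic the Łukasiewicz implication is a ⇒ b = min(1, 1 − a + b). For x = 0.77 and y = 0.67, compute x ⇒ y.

x ⇒ y = min(1, 1 − 0.77 + 0.67) = min(1, 0.90) = 0.90
For comparison, the Gödel implication (1 if a ≤ b else b) would give 0.67.

0.90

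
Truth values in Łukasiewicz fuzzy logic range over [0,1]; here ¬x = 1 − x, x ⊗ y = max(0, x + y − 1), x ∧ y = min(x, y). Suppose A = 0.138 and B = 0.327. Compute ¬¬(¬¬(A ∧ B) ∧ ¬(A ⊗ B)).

0.138

A ∧ B = min(0.138, 0.327) = 0.138
¬(A ∧ B) = 1 − 0.138 = 0.862
¬¬(A ∧ B) = 1 − 0.862 = 0.138
A ⊗ B = max(0, 0.138 + 0.327 − 1) = max(0, -0.535) = 0.000
¬(A ⊗ B) = 1 − 0.000 = 1.000
¬¬(A ∧ B) ∧ ¬(A ⊗ B) = min(0.138, 1.000) = 0.138
¬(¬¬(A ∧ B) ∧ ¬(A ⊗ B)) = 1 − 0.138 = 0.862
¬¬(¬¬(A ∧ B) ∧ ¬(A ⊗ B)) = 1 − 0.862 = 0.138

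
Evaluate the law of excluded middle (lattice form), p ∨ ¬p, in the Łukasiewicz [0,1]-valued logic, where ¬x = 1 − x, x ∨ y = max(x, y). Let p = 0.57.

¬p = 1 − 0.57 = 0.43
p ∨ ¬p = max(0.57, 0.43) = 0.57
(The value 0.57 < 1 shows this instance is not satisfied; not a Ł∞-tautology — its value is max(a, 1−a).)

0.57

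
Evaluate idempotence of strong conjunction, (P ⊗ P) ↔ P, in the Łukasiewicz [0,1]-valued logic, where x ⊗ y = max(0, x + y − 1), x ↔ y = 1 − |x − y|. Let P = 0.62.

0.62

P ⊗ P = max(0, 0.62 + 0.62 − 1) = max(0, 0.24) = 0.24
(P ⊗ P) ↔ P = 1 − |0.24 − 0.62| = 1 − 0.38 = 0.62
(The value 0.62 < 1 shows this instance is not satisfied; fails in Ł∞ since a ⊗ a = max(0, 2a−1) ≠ a in general.)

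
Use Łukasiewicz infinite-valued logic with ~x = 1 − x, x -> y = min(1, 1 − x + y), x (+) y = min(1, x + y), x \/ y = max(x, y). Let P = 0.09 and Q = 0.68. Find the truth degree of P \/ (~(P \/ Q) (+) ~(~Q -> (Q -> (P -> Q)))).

0.32

P \/ Q = max(0.09, 0.68) = 0.68
~(P \/ Q) = 1 − 0.68 = 0.32
~Q = 1 − 0.68 = 0.32
P -> Q = min(1, 1 − 0.09 + 0.68) = min(1, 1.59) = 1.00
Q -> (P -> Q) = min(1, 1 − 0.68 + 1.00) = min(1, 1.32) = 1.00
~Q -> (Q -> (P -> Q)) = min(1, 1 − 0.32 + 1.00) = min(1, 1.68) = 1.00
~(~Q -> (Q -> (P -> Q))) = 1 − 1.00 = 0.00
~(P \/ Q) (+) ~(~Q -> (Q -> (P -> Q))) = min(1, 0.32 + 0.00) = min(1, 0.32) = 0.32
P \/ (~(P \/ Q) (+) ~(~Q -> (Q -> (P -> Q)))) = max(0.09, 0.32) = 0.32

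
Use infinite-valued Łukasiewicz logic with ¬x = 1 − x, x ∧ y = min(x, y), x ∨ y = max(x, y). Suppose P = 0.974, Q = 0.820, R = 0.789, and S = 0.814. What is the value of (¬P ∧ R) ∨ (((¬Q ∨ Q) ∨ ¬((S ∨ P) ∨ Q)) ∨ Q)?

¬P = 1 − 0.974 = 0.026
¬P ∧ R = min(0.026, 0.789) = 0.026
¬Q = 1 − 0.820 = 0.180
¬Q ∨ Q = max(0.180, 0.820) = 0.820
S ∨ P = max(0.814, 0.974) = 0.974
(S ∨ P) ∨ Q = max(0.974, 0.820) = 0.974
¬((S ∨ P) ∨ Q) = 1 − 0.974 = 0.026
(¬Q ∨ Q) ∨ ¬((S ∨ P) ∨ Q) = max(0.820, 0.026) = 0.820
((¬Q ∨ Q) ∨ ¬((S ∨ P) ∨ Q)) ∨ Q = max(0.820, 0.820) = 0.820
(¬P ∧ R) ∨ (((¬Q ∨ Q) ∨ ¬((S ∨ P) ∨ Q)) ∨ Q) = max(0.026, 0.820) = 0.820

0.820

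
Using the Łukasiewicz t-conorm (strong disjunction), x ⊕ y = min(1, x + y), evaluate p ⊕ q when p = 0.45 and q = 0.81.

p ⊕ q = min(1, 0.45 + 0.81) = min(1, 1.26) = 1.00
For comparison, the Gödel t-conorm max(x, y) would give 0.81.

1.00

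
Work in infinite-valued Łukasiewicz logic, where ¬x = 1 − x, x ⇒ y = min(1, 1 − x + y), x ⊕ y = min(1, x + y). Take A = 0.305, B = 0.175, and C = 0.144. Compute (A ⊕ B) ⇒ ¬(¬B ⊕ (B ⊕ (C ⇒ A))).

0.520

A ⊕ B = min(1, 0.305 + 0.175) = min(1, 0.480) = 0.480
¬B = 1 − 0.175 = 0.825
C ⇒ A = min(1, 1 − 0.144 + 0.305) = min(1, 1.161) = 1.000
B ⊕ (C ⇒ A) = min(1, 0.175 + 1.000) = min(1, 1.175) = 1.000
¬B ⊕ (B ⊕ (C ⇒ A)) = min(1, 0.825 + 1.000) = min(1, 1.825) = 1.000
¬(¬B ⊕ (B ⊕ (C ⇒ A))) = 1 − 1.000 = 0.000
(A ⊕ B) ⇒ ¬(¬B ⊕ (B ⊕ (C ⇒ A))) = min(1, 1 − 0.480 + 0.000) = min(1, 0.520) = 0.520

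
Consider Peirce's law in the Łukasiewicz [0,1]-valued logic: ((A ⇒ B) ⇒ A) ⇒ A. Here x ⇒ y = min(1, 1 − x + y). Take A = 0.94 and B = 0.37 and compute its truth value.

A ⇒ B = min(1, 1 − 0.94 + 0.37) = min(1, 0.43) = 0.43
(A ⇒ B) ⇒ A = min(1, 1 − 0.43 + 0.94) = min(1, 1.51) = 1.00
((A ⇒ B) ⇒ A) ⇒ A = min(1, 1 − 1.00 + 0.94) = min(1, 0.94) = 0.94
(The value 0.94 < 1 shows this instance is not satisfied; not a Ł∞-tautology in general.)

0.94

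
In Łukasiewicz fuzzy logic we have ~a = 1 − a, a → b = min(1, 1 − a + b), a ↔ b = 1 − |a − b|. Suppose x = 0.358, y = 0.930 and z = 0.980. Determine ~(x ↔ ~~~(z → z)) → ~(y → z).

z → z = min(1, 1 − 0.980 + 0.980) = min(1, 1.000) = 1.000
~(z → z) = 1 − 1.000 = 0.000
~~(z → z) = 1 − 0.000 = 1.000
~~~(z → z) = 1 − 1.000 = 0.000
x ↔ ~~~(z → z) = 1 − |0.358 − 0.000| = 1 − 0.358 = 0.642
~(x ↔ ~~~(z → z)) = 1 − 0.642 = 0.358
y → z = min(1, 1 − 0.930 + 0.980) = min(1, 1.050) = 1.000
~(y → z) = 1 − 1.000 = 0.000
~(x ↔ ~~~(z → z)) → ~(y → z) = min(1, 1 − 0.358 + 0.000) = min(1, 0.642) = 0.642

0.642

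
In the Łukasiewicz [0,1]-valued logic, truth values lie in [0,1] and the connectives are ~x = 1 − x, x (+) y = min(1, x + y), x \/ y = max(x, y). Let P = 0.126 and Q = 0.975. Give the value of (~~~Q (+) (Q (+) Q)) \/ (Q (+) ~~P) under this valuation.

~Q = 1 − 0.975 = 0.025
~~Q = 1 − 0.025 = 0.975
~~~Q = 1 − 0.975 = 0.025
Q (+) Q = min(1, 0.975 + 0.975) = min(1, 1.950) = 1.000
~~~Q (+) (Q (+) Q) = min(1, 0.025 + 1.000) = min(1, 1.025) = 1.000
~P = 1 − 0.126 = 0.874
~~P = 1 − 0.874 = 0.126
Q (+) ~~P = min(1, 0.975 + 0.126) = min(1, 1.101) = 1.000
(~~~Q (+) (Q (+) Q)) \/ (Q (+) ~~P) = max(1.000, 1.000) = 1.000

1.000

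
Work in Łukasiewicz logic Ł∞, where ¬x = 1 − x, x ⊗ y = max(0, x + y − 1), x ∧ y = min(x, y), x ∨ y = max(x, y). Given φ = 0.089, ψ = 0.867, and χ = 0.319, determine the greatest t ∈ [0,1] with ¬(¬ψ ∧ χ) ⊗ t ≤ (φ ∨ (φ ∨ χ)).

¬ψ = 1 − 0.867 = 0.133
¬ψ ∧ χ = min(0.133, 0.319) = 0.133
¬(¬ψ ∧ χ) = 1 − 0.133 = 0.867
So the left factor is ¬(¬ψ ∧ χ) = 0.867.
φ ∨ χ = max(0.089, 0.319) = 0.319
φ ∨ (φ ∨ χ) = max(0.089, 0.319) = 0.319
So the right-hand bound is φ ∨ (φ ∨ χ) = 0.319.
The residuum of the Łukasiewicz t-norm gives the supremum: min(1, 1 − 0.867 + 0.319).
1 − 0.867 + 0.319 = 0.452, so t = min(1, 0.452) = 0.452.
Check: 0.867 ⊗ 0.452 = max(0, 0.319) = 0.319 ≤ 0.319.

0.452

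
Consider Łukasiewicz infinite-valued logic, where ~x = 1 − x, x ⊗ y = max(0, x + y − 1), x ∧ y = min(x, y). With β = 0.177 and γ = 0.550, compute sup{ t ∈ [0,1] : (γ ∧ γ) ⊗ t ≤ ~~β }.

0.627

γ ∧ γ = min(0.550, 0.550) = 0.550
So the left factor is γ ∧ γ = 0.550.
~β = 1 − 0.177 = 0.823
~~β = 1 − 0.823 = 0.177
So the right-hand bound is ~~β = 0.177.
The residuum of the Łukasiewicz t-norm gives the supremum: min(1, 1 − 0.550 + 0.177).
1 − 0.550 + 0.177 = 0.627, so t = min(1, 0.627) = 0.627.
Check: 0.550 ⊗ 0.627 = max(0, 0.177) = 0.177 ≤ 0.177.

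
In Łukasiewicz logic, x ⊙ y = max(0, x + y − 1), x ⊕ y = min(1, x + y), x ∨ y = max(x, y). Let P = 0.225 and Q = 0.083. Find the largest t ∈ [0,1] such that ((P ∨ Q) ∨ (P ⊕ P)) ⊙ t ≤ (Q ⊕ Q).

0.716

P ∨ Q = max(0.225, 0.083) = 0.225
P ⊕ P = min(1, 0.225 + 0.225) = min(1, 0.450) = 0.450
(P ∨ Q) ∨ (P ⊕ P) = max(0.225, 0.450) = 0.450
So the left factor is (P ∨ Q) ∨ (P ⊕ P) = 0.450.
Q ⊕ Q = min(1, 0.083 + 0.083) = min(1, 0.166) = 0.166
So the right-hand bound is Q ⊕ Q = 0.166.
The residuum of the Łukasiewicz t-norm gives the supremum: min(1, 1 − 0.450 + 0.166).
1 − 0.450 + 0.166 = 0.716, so t = min(1, 0.716) = 0.716.
Check: 0.450 ⊙ 0.716 = max(0, 0.166) = 0.166 ≤ 0.166.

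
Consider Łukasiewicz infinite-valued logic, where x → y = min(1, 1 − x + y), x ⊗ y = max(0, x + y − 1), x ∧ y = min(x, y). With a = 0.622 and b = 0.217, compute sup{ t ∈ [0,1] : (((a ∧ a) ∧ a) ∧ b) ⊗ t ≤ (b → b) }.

1.000

a ∧ a = min(0.622, 0.622) = 0.622
(a ∧ a) ∧ a = min(0.622, 0.622) = 0.622
((a ∧ a) ∧ a) ∧ b = min(0.622, 0.217) = 0.217
So the left factor is ((a ∧ a) ∧ a) ∧ b = 0.217.
b → b = min(1, 1 − 0.217 + 0.217) = min(1, 1.000) = 1.000
So the right-hand bound is b → b = 1.000.
The residuum of the Łukasiewicz t-norm gives the supremum: min(1, 1 − 0.217 + 1.000).
1 − 0.217 + 1.000 = 1.783, so t = min(1, 1.783) = 1.000.
Check: 0.217 ⊗ 1.000 = max(0, 0.217) = 0.217 ≤ 1.000.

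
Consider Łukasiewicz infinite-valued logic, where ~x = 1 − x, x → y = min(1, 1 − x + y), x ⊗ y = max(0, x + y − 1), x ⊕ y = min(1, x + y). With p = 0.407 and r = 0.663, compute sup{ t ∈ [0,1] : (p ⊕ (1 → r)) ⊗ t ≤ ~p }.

1 → r = min(1, 1 − 1.000 + 0.663) = min(1, 0.663) = 0.663
p ⊕ (1 → r) = min(1, 0.407 + 0.663) = min(1, 1.070) = 1.000
So the left factor is p ⊕ (1 → r) = 1.000.
~p = 1 − 0.407 = 0.593
So the right-hand bound is ~p = 0.593.
The residuum of the Łukasiewicz t-norm gives the supremum: min(1, 1 − 1.000 + 0.593).
1 − 1.000 + 0.593 = 0.593, so t = min(1, 0.593) = 0.593.
Check: 1.000 ⊗ 0.593 = max(0, 0.593) = 0.593 ≤ 0.593.

0.593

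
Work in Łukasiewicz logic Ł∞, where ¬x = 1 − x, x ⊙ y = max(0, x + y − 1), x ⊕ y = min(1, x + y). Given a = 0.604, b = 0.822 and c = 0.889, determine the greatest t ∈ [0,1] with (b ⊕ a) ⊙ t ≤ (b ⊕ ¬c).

b ⊕ a = min(1, 0.822 + 0.604) = min(1, 1.426) = 1.000
So the left factor is b ⊕ a = 1.000.
¬c = 1 − 0.889 = 0.111
b ⊕ ¬c = min(1, 0.822 + 0.111) = min(1, 0.933) = 0.933
So the right-hand bound is b ⊕ ¬c = 0.933.
The residuum of the Łukasiewicz t-norm gives the supremum: min(1, 1 − 1.000 + 0.933).
1 − 1.000 + 0.933 = 0.933, so t = min(1, 0.933) = 0.933.
Check: 1.000 ⊙ 0.933 = max(0, 0.933) = 0.933 ≤ 0.933.

0.933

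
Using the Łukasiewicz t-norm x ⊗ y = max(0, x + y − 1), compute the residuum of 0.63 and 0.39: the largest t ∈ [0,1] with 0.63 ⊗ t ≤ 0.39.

The residuum of the Łukasiewicz t-norm gives the supremum: min(1, 1 − 0.63 + 0.39).
1 − 0.63 + 0.39 = 0.76, so t = min(1, 0.76) = 0.76.
Check: 0.63 ⊗ 0.76 = max(0, 0.39) = 0.39 ≤ 0.39.

0.76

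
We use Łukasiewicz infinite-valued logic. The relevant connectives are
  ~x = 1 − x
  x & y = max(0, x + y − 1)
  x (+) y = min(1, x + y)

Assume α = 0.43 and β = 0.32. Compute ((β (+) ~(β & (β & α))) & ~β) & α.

0.11

β & α = max(0, 0.32 + 0.43 − 1) = max(0, -0.25) = 0.00
β & (β & α) = max(0, 0.32 + 0.00 − 1) = max(0, -0.68) = 0.00
~(β & (β & α)) = 1 − 0.00 = 1.00
β (+) ~(β & (β & α)) = min(1, 0.32 + 1.00) = min(1, 1.32) = 1.00
~β = 1 − 0.32 = 0.68
(β (+) ~(β & (β & α))) & ~β = max(0, 1.00 + 0.68 − 1) = max(0, 0.68) = 0.68
((β (+) ~(β & (β & α))) & ~β) & α = max(0, 0.68 + 0.43 − 1) = max(0, 0.11) = 0.11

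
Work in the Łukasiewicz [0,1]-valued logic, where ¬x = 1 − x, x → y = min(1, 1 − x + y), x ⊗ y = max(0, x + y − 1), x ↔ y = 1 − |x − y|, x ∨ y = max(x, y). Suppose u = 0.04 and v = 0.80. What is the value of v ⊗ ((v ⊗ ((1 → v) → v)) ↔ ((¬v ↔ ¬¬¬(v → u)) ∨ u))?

1 → v = min(1, 1 − 1.00 + 0.80) = min(1, 0.80) = 0.80
(1 → v) → v = min(1, 1 − 0.80 + 0.80) = min(1, 1.00) = 1.00
v ⊗ ((1 → v) → v) = max(0, 0.80 + 1.00 − 1) = max(0, 0.80) = 0.80
¬v = 1 − 0.80 = 0.20
v → u = min(1, 1 − 0.80 + 0.04) = min(1, 0.24) = 0.24
¬(v → u) = 1 − 0.24 = 0.76
¬¬(v → u) = 1 − 0.76 = 0.24
¬¬¬(v → u) = 1 − 0.24 = 0.76
¬v ↔ ¬¬¬(v → u) = 1 − |0.20 − 0.76| = 1 − 0.56 = 0.44
(¬v ↔ ¬¬¬(v → u)) ∨ u = max(0.44, 0.04) = 0.44
(v ⊗ ((1 → v) → v)) ↔ ((¬v ↔ ¬¬¬(v → u)) ∨ u) = 1 − |0.80 − 0.44| = 1 − 0.36 = 0.64
v ⊗ ((v ⊗ ((1 → v) → v)) ↔ ((¬v ↔ ¬¬¬(v → u)) ∨ u)) = max(0, 0.80 + 0.64 − 1) = max(0, 0.44) = 0.44

0.44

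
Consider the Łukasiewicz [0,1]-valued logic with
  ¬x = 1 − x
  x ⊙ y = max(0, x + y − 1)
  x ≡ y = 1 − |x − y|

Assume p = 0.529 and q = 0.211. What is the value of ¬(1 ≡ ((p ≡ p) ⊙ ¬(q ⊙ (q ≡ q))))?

p ≡ p = 1 − |0.529 − 0.529| = 1 − 0.000 = 1.000
q ≡ q = 1 − |0.211 − 0.211| = 1 − 0.000 = 1.000
q ⊙ (q ≡ q) = max(0, 0.211 + 1.000 − 1) = max(0, 0.211) = 0.211
¬(q ⊙ (q ≡ q)) = 1 − 0.211 = 0.789
(p ≡ p) ⊙ ¬(q ⊙ (q ≡ q)) = max(0, 1.000 + 0.789 − 1) = max(0, 0.789) = 0.789
1 ≡ ((p ≡ p) ⊙ ¬(q ⊙ (q ≡ q))) = 1 − |1.000 − 0.789| = 1 − 0.211 = 0.789
¬(1 ≡ ((p ≡ p) ⊙ ¬(q ⊙ (q ≡ q)))) = 1 − 0.789 = 0.211

0.211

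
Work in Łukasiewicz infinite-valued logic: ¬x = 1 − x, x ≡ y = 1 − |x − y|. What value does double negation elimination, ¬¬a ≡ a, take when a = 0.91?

¬a = 1 − 0.91 = 0.09
¬¬a = 1 − 0.09 = 0.91
¬¬a ≡ a = 1 − |0.91 − 0.91| = 1 − 0.00 = 1.00
(As expected: always 1 in Ł∞ since negation is involutive.)

1.00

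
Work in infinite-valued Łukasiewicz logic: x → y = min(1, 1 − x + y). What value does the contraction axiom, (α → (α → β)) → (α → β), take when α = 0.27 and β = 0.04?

α → β = min(1, 1 − 0.27 + 0.04) = min(1, 0.77) = 0.77
α → (α → β) = min(1, 1 − 0.27 + 0.77) = min(1, 1.50) = 1.00
(α → (α → β)) → (α → β) = min(1, 1 − 1.00 + 0.77) = min(1, 0.77) = 0.77
(The value 0.77 < 1 shows this instance is not satisfied; fails in Ł∞ (the t-norm is not idempotent).)

0.77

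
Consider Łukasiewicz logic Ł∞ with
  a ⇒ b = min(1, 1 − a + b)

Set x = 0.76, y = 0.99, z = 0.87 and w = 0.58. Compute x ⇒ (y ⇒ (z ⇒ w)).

z ⇒ w = min(1, 1 − 0.87 + 0.58) = min(1, 0.71) = 0.71
y ⇒ (z ⇒ w) = min(1, 1 − 0.99 + 0.71) = min(1, 0.72) = 0.72
x ⇒ (y ⇒ (z ⇒ w)) = min(1, 1 − 0.76 + 0.72) = min(1, 0.96) = 0.96

0.96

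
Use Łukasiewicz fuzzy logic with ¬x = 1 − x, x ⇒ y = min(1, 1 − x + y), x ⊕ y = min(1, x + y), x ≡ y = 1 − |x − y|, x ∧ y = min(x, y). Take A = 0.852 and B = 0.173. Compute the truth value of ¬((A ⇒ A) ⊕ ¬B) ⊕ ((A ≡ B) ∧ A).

A ⇒ A = min(1, 1 − 0.852 + 0.852) = min(1, 1.000) = 1.000
¬B = 1 − 0.173 = 0.827
(A ⇒ A) ⊕ ¬B = min(1, 1.000 + 0.827) = min(1, 1.827) = 1.000
¬((A ⇒ A) ⊕ ¬B) = 1 − 1.000 = 0.000
A ≡ B = 1 − |0.852 − 0.173| = 1 − 0.679 = 0.321
(A ≡ B) ∧ A = min(0.321, 0.852) = 0.321
¬((A ⇒ A) ⊕ ¬B) ⊕ ((A ≡ B) ∧ A) = min(1, 0.000 + 0.321) = min(1, 0.321) = 0.321

0.321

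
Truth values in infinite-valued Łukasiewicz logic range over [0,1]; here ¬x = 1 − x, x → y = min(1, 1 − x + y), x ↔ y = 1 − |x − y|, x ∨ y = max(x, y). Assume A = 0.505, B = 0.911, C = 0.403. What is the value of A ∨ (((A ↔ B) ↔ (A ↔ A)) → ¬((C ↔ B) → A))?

A ↔ B = 1 − |0.505 − 0.911| = 1 − 0.406 = 0.594
A ↔ A = 1 − |0.505 − 0.505| = 1 − 0.000 = 1.000
(A ↔ B) ↔ (A ↔ A) = 1 − |0.594 − 1.000| = 1 − 0.406 = 0.594
C ↔ B = 1 − |0.403 − 0.911| = 1 − 0.508 = 0.492
(C ↔ B) → A = min(1, 1 − 0.492 + 0.505) = min(1, 1.013) = 1.000
¬((C ↔ B) → A) = 1 − 1.000 = 0.000
((A ↔ B) ↔ (A ↔ A)) → ¬((C ↔ B) → A) = min(1, 1 − 0.594 + 0.000) = min(1, 0.406) = 0.406
A ∨ (((A ↔ B) ↔ (A ↔ A)) → ¬((C ↔ B) → A)) = max(0.505, 0.406) = 0.505

0.505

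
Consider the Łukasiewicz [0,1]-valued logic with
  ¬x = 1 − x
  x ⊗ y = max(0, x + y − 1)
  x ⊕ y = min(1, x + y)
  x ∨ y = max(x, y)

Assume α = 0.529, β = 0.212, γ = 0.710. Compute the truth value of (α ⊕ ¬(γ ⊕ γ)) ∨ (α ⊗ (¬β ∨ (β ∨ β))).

0.529

γ ⊕ γ = min(1, 0.710 + 0.710) = min(1, 1.420) = 1.000
¬(γ ⊕ γ) = 1 − 1.000 = 0.000
α ⊕ ¬(γ ⊕ γ) = min(1, 0.529 + 0.000) = min(1, 0.529) = 0.529
¬β = 1 − 0.212 = 0.788
β ∨ β = max(0.212, 0.212) = 0.212
¬β ∨ (β ∨ β) = max(0.788, 0.212) = 0.788
α ⊗ (¬β ∨ (β ∨ β)) = max(0, 0.529 + 0.788 − 1) = max(0, 0.317) = 0.317
(α ⊕ ¬(γ ⊕ γ)) ∨ (α ⊗ (¬β ∨ (β ∨ β))) = max(0.529, 0.317) = 0.529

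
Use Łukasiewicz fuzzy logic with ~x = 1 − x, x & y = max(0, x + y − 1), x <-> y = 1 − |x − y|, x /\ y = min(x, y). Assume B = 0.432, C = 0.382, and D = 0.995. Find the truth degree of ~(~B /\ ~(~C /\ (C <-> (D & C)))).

~B = 1 − 0.432 = 0.568
~C = 1 − 0.382 = 0.618
D & C = max(0, 0.995 + 0.382 − 1) = max(0, 0.377) = 0.377
C <-> (D & C) = 1 − |0.382 − 0.377| = 1 − 0.005 = 0.995
~C /\ (C <-> (D & C)) = min(0.618, 0.995) = 0.618
~(~C /\ (C <-> (D & C))) = 1 − 0.618 = 0.382
~B /\ ~(~C /\ (C <-> (D & C))) = min(0.568, 0.382) = 0.382
~(~B /\ ~(~C /\ (C <-> (D & C)))) = 1 − 0.382 = 0.618

0.618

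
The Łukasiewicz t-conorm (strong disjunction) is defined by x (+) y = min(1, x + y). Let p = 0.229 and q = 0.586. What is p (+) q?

0.815

p (+) q = min(1, 0.229 + 0.586) = min(1, 0.815) = 0.815
For comparison, the Gödel t-conorm max(x, y) would give 0.586.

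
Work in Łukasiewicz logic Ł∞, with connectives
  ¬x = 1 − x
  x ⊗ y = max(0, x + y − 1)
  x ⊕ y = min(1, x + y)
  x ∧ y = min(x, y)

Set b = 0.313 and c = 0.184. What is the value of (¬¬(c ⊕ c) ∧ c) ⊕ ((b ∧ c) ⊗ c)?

0.184

c ⊕ c = min(1, 0.184 + 0.184) = min(1, 0.368) = 0.368
¬(c ⊕ c) = 1 − 0.368 = 0.632
¬¬(c ⊕ c) = 1 − 0.632 = 0.368
¬¬(c ⊕ c) ∧ c = min(0.368, 0.184) = 0.184
b ∧ c = min(0.313, 0.184) = 0.184
(b ∧ c) ⊗ c = max(0, 0.184 + 0.184 − 1) = max(0, -0.632) = 0.000
(¬¬(c ⊕ c) ∧ c) ⊕ ((b ∧ c) ⊗ c) = min(1, 0.184 + 0.000) = min(1, 0.184) = 0.184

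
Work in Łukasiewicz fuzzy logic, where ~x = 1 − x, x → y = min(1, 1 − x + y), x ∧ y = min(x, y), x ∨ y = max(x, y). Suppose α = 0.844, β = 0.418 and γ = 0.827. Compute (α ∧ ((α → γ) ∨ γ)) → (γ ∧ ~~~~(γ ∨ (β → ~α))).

0.983

α → γ = min(1, 1 − 0.844 + 0.827) = min(1, 0.983) = 0.983
(α → γ) ∨ γ = max(0.983, 0.827) = 0.983
α ∧ ((α → γ) ∨ γ) = min(0.844, 0.983) = 0.844
~α = 1 − 0.844 = 0.156
β → ~α = min(1, 1 − 0.418 + 0.156) = min(1, 0.738) = 0.738
γ ∨ (β → ~α) = max(0.827, 0.738) = 0.827
~(γ ∨ (β → ~α)) = 1 − 0.827 = 0.173
~~(γ ∨ (β → ~α)) = 1 − 0.173 = 0.827
~~~(γ ∨ (β → ~α)) = 1 − 0.827 = 0.173
~~~~(γ ∨ (β → ~α)) = 1 − 0.173 = 0.827
γ ∧ ~~~~(γ ∨ (β → ~α)) = min(0.827, 0.827) = 0.827
(α ∧ ((α → γ) ∨ γ)) → (γ ∧ ~~~~(γ ∨ (β → ~α))) = min(1, 1 − 0.844 + 0.827) = min(1, 0.983) = 0.983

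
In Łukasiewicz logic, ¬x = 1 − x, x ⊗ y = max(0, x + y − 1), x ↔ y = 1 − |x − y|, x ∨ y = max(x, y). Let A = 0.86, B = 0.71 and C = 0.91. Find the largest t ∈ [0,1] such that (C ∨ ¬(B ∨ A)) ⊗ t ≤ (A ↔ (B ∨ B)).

0.94

B ∨ A = max(0.71, 0.86) = 0.86
¬(B ∨ A) = 1 − 0.86 = 0.14
C ∨ ¬(B ∨ A) = max(0.91, 0.14) = 0.91
So the left factor is C ∨ ¬(B ∨ A) = 0.91.
B ∨ B = max(0.71, 0.71) = 0.71
A ↔ (B ∨ B) = 1 − |0.86 − 0.71| = 1 − 0.15 = 0.85
So the right-hand bound is A ↔ (B ∨ B) = 0.85.
The residuum of the Łukasiewicz t-norm gives the supremum: min(1, 1 − 0.91 + 0.85).
1 − 0.91 + 0.85 = 0.94, so t = min(1, 0.94) = 0.94.
Check: 0.91 ⊗ 0.94 = max(0, 0.85) = 0.85 ≤ 0.85.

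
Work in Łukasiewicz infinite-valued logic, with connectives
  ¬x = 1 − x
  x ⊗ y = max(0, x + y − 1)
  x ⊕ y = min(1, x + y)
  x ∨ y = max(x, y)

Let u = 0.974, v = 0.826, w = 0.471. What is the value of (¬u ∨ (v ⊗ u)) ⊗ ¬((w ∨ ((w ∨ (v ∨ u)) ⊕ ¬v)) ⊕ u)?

¬u = 1 − 0.974 = 0.026
v ⊗ u = max(0, 0.826 + 0.974 − 1) = max(0, 0.800) = 0.800
¬u ∨ (v ⊗ u) = max(0.026, 0.800) = 0.800
v ∨ u = max(0.826, 0.974) = 0.974
w ∨ (v ∨ u) = max(0.471, 0.974) = 0.974
¬v = 1 − 0.826 = 0.174
(w ∨ (v ∨ u)) ⊕ ¬v = min(1, 0.974 + 0.174) = min(1, 1.148) = 1.000
w ∨ ((w ∨ (v ∨ u)) ⊕ ¬v) = max(0.471, 1.000) = 1.000
(w ∨ ((w ∨ (v ∨ u)) ⊕ ¬v)) ⊕ u = min(1, 1.000 + 0.974) = min(1, 1.974) = 1.000
¬((w ∨ ((w ∨ (v ∨ u)) ⊕ ¬v)) ⊕ u) = 1 − 1.000 = 0.000
(¬u ∨ (v ⊗ u)) ⊗ ¬((w ∨ ((w ∨ (v ∨ u)) ⊕ ¬v)) ⊕ u) = max(0, 0.800 + 0.000 − 1) = max(0, -0.200) = 0.000

0.000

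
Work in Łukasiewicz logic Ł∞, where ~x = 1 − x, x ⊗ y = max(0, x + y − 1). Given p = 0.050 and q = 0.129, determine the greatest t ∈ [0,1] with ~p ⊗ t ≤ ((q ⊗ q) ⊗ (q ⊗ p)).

~p = 1 − 0.050 = 0.950
So the left factor is ~p = 0.950.
q ⊗ q = max(0, 0.129 + 0.129 − 1) = max(0, -0.742) = 0.000
q ⊗ p = max(0, 0.129 + 0.050 − 1) = max(0, -0.821) = 0.000
(q ⊗ q) ⊗ (q ⊗ p) = max(0, 0.000 + 0.000 − 1) = max(0, -1.000) = 0.000
So the right-hand bound is (q ⊗ q) ⊗ (q ⊗ p) = 0.000.
The residuum of the Łukasiewicz t-norm gives the supremum: min(1, 1 − 0.950 + 0.000).
1 − 0.950 + 0.000 = 0.050, so t = min(1, 0.050) = 0.050.
Check: 0.950 ⊗ 0.050 = max(0, 0.000) = 0.000 ≤ 0.000.

0.050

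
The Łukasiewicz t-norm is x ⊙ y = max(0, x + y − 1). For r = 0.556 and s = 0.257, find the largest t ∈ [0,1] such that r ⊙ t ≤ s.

The residuum of the Łukasiewicz t-norm gives the supremum: min(1, 1 − 0.556 + 0.257).
1 − 0.556 + 0.257 = 0.701, so t = min(1, 0.701) = 0.701.
Check: 0.556 ⊙ 0.701 = max(0, 0.257) = 0.257 ≤ 0.257.

0.701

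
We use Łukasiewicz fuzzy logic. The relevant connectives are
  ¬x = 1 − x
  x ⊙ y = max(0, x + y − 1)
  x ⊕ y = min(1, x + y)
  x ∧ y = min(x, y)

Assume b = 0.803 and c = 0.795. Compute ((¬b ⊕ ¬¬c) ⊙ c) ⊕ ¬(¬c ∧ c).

¬b = 1 − 0.803 = 0.197
¬c = 1 − 0.795 = 0.205
¬¬c = 1 − 0.205 = 0.795
¬b ⊕ ¬¬c = min(1, 0.197 + 0.795) = min(1, 0.992) = 0.992
(¬b ⊕ ¬¬c) ⊙ c = max(0, 0.992 + 0.795 − 1) = max(0, 0.787) = 0.787
¬c ∧ c = min(0.205, 0.795) = 0.205
¬(¬c ∧ c) = 1 − 0.205 = 0.795
((¬b ⊕ ¬¬c) ⊙ c) ⊕ ¬(¬c ∧ c) = min(1, 0.787 + 0.795) = min(1, 1.582) = 1.000

1.000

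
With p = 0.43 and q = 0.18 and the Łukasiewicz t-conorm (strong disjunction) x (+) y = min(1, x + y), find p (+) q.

0.61

p (+) q = min(1, 0.43 + 0.18) = min(1, 0.61) = 0.61
For comparison, the Gödel t-conorm max(x, y) would give 0.43.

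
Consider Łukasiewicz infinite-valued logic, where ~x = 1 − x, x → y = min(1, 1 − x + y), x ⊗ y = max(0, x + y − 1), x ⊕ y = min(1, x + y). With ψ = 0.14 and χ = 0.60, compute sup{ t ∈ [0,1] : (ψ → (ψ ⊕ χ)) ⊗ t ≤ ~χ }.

0.40

ψ ⊕ χ = min(1, 0.14 + 0.60) = min(1, 0.74) = 0.74
ψ → (ψ ⊕ χ) = min(1, 1 − 0.14 + 0.74) = min(1, 1.60) = 1.00
So the left factor is ψ → (ψ ⊕ χ) = 1.00.
~χ = 1 − 0.60 = 0.40
So the right-hand bound is ~χ = 0.40.
The residuum of the Łukasiewicz t-norm gives the supremum: min(1, 1 − 1.00 + 0.40).
1 − 1.00 + 0.40 = 0.40, so t = min(1, 0.40) = 0.40.
Check: 1.00 ⊗ 0.40 = max(0, 0.40) = 0.40 ≤ 0.40.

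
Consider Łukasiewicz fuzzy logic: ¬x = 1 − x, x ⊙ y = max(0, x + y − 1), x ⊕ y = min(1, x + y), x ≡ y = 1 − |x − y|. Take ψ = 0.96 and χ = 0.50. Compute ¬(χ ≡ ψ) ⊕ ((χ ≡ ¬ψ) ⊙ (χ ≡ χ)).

1.00

χ ≡ ψ = 1 − |0.50 − 0.96| = 1 − 0.46 = 0.54
¬(χ ≡ ψ) = 1 − 0.54 = 0.46
¬ψ = 1 − 0.96 = 0.04
χ ≡ ¬ψ = 1 − |0.50 − 0.04| = 1 − 0.46 = 0.54
χ ≡ χ = 1 − |0.50 − 0.50| = 1 − 0.00 = 1.00
(χ ≡ ¬ψ) ⊙ (χ ≡ χ) = max(0, 0.54 + 1.00 − 1) = max(0, 0.54) = 0.54
¬(χ ≡ ψ) ⊕ ((χ ≡ ¬ψ) ⊙ (χ ≡ χ)) = min(1, 0.46 + 0.54) = min(1, 1.00) = 1.00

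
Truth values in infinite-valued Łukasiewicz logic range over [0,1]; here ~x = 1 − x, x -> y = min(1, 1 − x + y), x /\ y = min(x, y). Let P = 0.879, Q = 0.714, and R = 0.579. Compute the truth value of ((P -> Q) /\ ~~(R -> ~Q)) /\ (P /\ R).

0.579

P -> Q = min(1, 1 − 0.879 + 0.714) = min(1, 0.835) = 0.835
~Q = 1 − 0.714 = 0.286
R -> ~Q = min(1, 1 − 0.579 + 0.286) = min(1, 0.707) = 0.707
~(R -> ~Q) = 1 − 0.707 = 0.293
~~(R -> ~Q) = 1 − 0.293 = 0.707
(P -> Q) /\ ~~(R -> ~Q) = min(0.835, 0.707) = 0.707
P /\ R = min(0.879, 0.579) = 0.579
((P -> Q) /\ ~~(R -> ~Q)) /\ (P /\ R) = min(0.707, 0.579) = 0.579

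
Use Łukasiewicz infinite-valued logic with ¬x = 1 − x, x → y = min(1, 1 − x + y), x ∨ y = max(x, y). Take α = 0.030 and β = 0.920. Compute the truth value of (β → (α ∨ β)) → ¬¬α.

α ∨ β = max(0.030, 0.920) = 0.920
β → (α ∨ β) = min(1, 1 − 0.920 + 0.920) = min(1, 1.000) = 1.000
¬α = 1 − 0.030 = 0.970
¬¬α = 1 − 0.970 = 0.030
(β → (α ∨ β)) → ¬¬α = min(1, 1 − 1.000 + 0.030) = min(1, 0.030) = 0.030

0.030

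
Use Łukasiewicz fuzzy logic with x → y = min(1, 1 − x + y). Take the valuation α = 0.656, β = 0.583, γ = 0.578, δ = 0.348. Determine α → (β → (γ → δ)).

γ → δ = min(1, 1 − 0.578 + 0.348) = min(1, 0.770) = 0.770
β → (γ → δ) = min(1, 1 − 0.583 + 0.770) = min(1, 1.187) = 1.000
α → (β → (γ → δ)) = min(1, 1 − 0.656 + 1.000) = min(1, 1.344) = 1.000

1.000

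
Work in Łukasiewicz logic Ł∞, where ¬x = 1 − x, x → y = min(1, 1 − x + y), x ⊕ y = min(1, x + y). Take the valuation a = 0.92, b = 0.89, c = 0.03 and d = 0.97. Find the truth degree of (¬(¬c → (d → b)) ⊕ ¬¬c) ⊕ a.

1.00

¬c = 1 − 0.03 = 0.97
d → b = min(1, 1 − 0.97 + 0.89) = min(1, 0.92) = 0.92
¬c → (d → b) = min(1, 1 − 0.97 + 0.92) = min(1, 0.95) = 0.95
¬(¬c → (d → b)) = 1 − 0.95 = 0.05
¬¬c = 1 − 0.97 = 0.03
¬(¬c → (d → b)) ⊕ ¬¬c = min(1, 0.05 + 0.03) = min(1, 0.08) = 0.08
(¬(¬c → (d → b)) ⊕ ¬¬c) ⊕ a = min(1, 0.08 + 0.92) = min(1, 1.00) = 1.00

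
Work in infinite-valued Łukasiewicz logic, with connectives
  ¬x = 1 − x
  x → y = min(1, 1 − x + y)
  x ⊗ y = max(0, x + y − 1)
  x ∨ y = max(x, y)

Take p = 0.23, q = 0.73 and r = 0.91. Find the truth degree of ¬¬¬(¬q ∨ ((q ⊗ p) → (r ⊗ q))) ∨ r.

¬q = 1 − 0.73 = 0.27
q ⊗ p = max(0, 0.73 + 0.23 − 1) = max(0, -0.04) = 0.00
r ⊗ q = max(0, 0.91 + 0.73 − 1) = max(0, 0.64) = 0.64
(q ⊗ p) → (r ⊗ q) = min(1, 1 − 0.00 + 0.64) = min(1, 1.64) = 1.00
¬q ∨ ((q ⊗ p) → (r ⊗ q)) = max(0.27, 1.00) = 1.00
¬(¬q ∨ ((q ⊗ p) → (r ⊗ q))) = 1 − 1.00 = 0.00
¬¬(¬q ∨ ((q ⊗ p) → (r ⊗ q))) = 1 − 0.00 = 1.00
¬¬¬(¬q ∨ ((q ⊗ p) → (r ⊗ q))) = 1 − 1.00 = 0.00
¬¬¬(¬q ∨ ((q ⊗ p) → (r ⊗ q))) ∨ r = max(0.00, 0.91) = 0.91

0.91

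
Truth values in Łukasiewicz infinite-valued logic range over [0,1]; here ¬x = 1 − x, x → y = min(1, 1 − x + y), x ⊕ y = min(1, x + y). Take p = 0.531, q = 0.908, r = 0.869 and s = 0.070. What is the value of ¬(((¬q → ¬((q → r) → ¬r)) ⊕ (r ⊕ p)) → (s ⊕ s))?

0.860

¬q = 1 − 0.908 = 0.092
q → r = min(1, 1 − 0.908 + 0.869) = min(1, 0.961) = 0.961
¬r = 1 − 0.869 = 0.131
(q → r) → ¬r = min(1, 1 − 0.961 + 0.131) = min(1, 0.170) = 0.170
¬((q → r) → ¬r) = 1 − 0.170 = 0.830
¬q → ¬((q → r) → ¬r) = min(1, 1 − 0.092 + 0.830) = min(1, 1.738) = 1.000
r ⊕ p = min(1, 0.869 + 0.531) = min(1, 1.400) = 1.000
(¬q → ¬((q → r) → ¬r)) ⊕ (r ⊕ p) = min(1, 1.000 + 1.000) = min(1, 2.000) = 1.000
s ⊕ s = min(1, 0.070 + 0.070) = min(1, 0.140) = 0.140
((¬q → ¬((q → r) → ¬r)) ⊕ (r ⊕ p)) → (s ⊕ s) = min(1, 1 − 1.000 + 0.140) = min(1, 0.140) = 0.140
¬(((¬q → ¬((q → r) → ¬r)) ⊕ (r ⊕ p)) → (s ⊕ s)) = 1 − 0.140 = 0.860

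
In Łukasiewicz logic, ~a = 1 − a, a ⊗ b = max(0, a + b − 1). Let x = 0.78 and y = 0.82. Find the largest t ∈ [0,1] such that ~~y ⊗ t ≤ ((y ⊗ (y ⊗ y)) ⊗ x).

~y = 1 − 0.82 = 0.18
~~y = 1 − 0.18 = 0.82
So the left factor is ~~y = 0.82.
y ⊗ y = max(0, 0.82 + 0.82 − 1) = max(0, 0.64) = 0.64
y ⊗ (y ⊗ y) = max(0, 0.82 + 0.64 − 1) = max(0, 0.46) = 0.46
(y ⊗ (y ⊗ y)) ⊗ x = max(0, 0.46 + 0.78 − 1) = max(0, 0.24) = 0.24
So the right-hand bound is (y ⊗ (y ⊗ y)) ⊗ x = 0.24.
The residuum of the Łukasiewicz t-norm gives the supremum: min(1, 1 − 0.82 + 0.24).
1 − 0.82 + 0.24 = 0.42, so t = min(1, 0.42) = 0.42.
Check: 0.82 ⊗ 0.42 = max(0, 0.24) = 0.24 ≤ 0.24.

0.42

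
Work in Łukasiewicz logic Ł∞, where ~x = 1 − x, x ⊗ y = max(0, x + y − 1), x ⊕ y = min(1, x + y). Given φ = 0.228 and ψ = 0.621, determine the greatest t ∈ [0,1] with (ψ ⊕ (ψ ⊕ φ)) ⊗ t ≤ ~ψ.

ψ ⊕ φ = min(1, 0.621 + 0.228) = min(1, 0.849) = 0.849
ψ ⊕ (ψ ⊕ φ) = min(1, 0.621 + 0.849) = min(1, 1.470) = 1.000
So the left factor is ψ ⊕ (ψ ⊕ φ) = 1.000.
~ψ = 1 − 0.621 = 0.379
So the right-hand bound is ~ψ = 0.379.
The residuum of the Łukasiewicz t-norm gives the supremum: min(1, 1 − 1.000 + 0.379).
1 − 1.000 + 0.379 = 0.379, so t = min(1, 0.379) = 0.379.
Check: 1.000 ⊗ 0.379 = max(0, 0.379) = 0.379 ≤ 0.379.

0.379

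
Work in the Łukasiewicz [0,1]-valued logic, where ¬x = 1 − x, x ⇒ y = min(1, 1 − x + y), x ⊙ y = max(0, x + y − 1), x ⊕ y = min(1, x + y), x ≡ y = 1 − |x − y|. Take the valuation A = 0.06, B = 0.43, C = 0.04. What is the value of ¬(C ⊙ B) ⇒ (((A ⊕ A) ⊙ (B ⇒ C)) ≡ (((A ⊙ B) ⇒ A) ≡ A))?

C ⊙ B = max(0, 0.04 + 0.43 − 1) = max(0, -0.53) = 0.00
¬(C ⊙ B) = 1 − 0.00 = 1.00
A ⊕ A = min(1, 0.06 + 0.06) = min(1, 0.12) = 0.12
B ⇒ C = min(1, 1 − 0.43 + 0.04) = min(1, 0.61) = 0.61
(A ⊕ A) ⊙ (B ⇒ C) = max(0, 0.12 + 0.61 − 1) = max(0, -0.27) = 0.00
A ⊙ B = max(0, 0.06 + 0.43 − 1) = max(0, -0.51) = 0.00
(A ⊙ B) ⇒ A = min(1, 1 − 0.00 + 0.06) = min(1, 1.06) = 1.00
((A ⊙ B) ⇒ A) ≡ A = 1 − |1.00 − 0.06| = 1 − 0.94 = 0.06
((A ⊕ A) ⊙ (B ⇒ C)) ≡ (((A ⊙ B) ⇒ A) ≡ A) = 1 − |0.00 − 0.06| = 1 − 0.06 = 0.94
¬(C ⊙ B) ⇒ (((A ⊕ A) ⊙ (B ⇒ C)) ≡ (((A ⊙ B) ⇒ A) ≡ A)) = min(1, 1 − 1.00 + 0.94) = min(1, 0.94) = 0.94

0.94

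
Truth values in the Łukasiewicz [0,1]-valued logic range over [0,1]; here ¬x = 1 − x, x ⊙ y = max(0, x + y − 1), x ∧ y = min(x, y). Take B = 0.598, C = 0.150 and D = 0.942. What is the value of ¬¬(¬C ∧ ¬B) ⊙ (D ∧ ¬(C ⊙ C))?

¬C = 1 − 0.150 = 0.850
¬B = 1 − 0.598 = 0.402
¬C ∧ ¬B = min(0.850, 0.402) = 0.402
¬(¬C ∧ ¬B) = 1 − 0.402 = 0.598
¬¬(¬C ∧ ¬B) = 1 − 0.598 = 0.402
C ⊙ C = max(0, 0.150 + 0.150 − 1) = max(0, -0.700) = 0.000
¬(C ⊙ C) = 1 − 0.000 = 1.000
D ∧ ¬(C ⊙ C) = min(0.942, 1.000) = 0.942
¬¬(¬C ∧ ¬B) ⊙ (D ∧ ¬(C ⊙ C)) = max(0, 0.402 + 0.942 − 1) = max(0, 0.344) = 0.344

0.344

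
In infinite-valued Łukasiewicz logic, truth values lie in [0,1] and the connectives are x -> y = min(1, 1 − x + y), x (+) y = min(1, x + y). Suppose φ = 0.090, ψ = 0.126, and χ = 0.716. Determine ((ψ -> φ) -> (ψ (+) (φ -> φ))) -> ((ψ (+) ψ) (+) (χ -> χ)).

1.000

ψ -> φ = min(1, 1 − 0.126 + 0.090) = min(1, 0.964) = 0.964
φ -> φ = min(1, 1 − 0.090 + 0.090) = min(1, 1.000) = 1.000
ψ (+) (φ -> φ) = min(1, 0.126 + 1.000) = min(1, 1.126) = 1.000
(ψ -> φ) -> (ψ (+) (φ -> φ)) = min(1, 1 − 0.964 + 1.000) = min(1, 1.036) = 1.000
ψ (+) ψ = min(1, 0.126 + 0.126) = min(1, 0.252) = 0.252
χ -> χ = min(1, 1 − 0.716 + 0.716) = min(1, 1.000) = 1.000
(ψ (+) ψ) (+) (χ -> χ) = min(1, 0.252 + 1.000) = min(1, 1.252) = 1.000
((ψ -> φ) -> (ψ (+) (φ -> φ))) -> ((ψ (+) ψ) (+) (χ -> χ)) = min(1, 1 − 1.000 + 1.000) = min(1, 1.000) = 1.000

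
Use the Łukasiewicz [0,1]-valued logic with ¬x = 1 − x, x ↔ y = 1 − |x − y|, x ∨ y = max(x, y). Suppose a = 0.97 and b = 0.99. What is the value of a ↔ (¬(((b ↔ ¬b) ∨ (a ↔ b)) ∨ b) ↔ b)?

¬b = 1 − 0.99 = 0.01
b ↔ ¬b = 1 − |0.99 − 0.01| = 1 − 0.98 = 0.02
a ↔ b = 1 − |0.97 − 0.99| = 1 − 0.02 = 0.98
(b ↔ ¬b) ∨ (a ↔ b) = max(0.02, 0.98) = 0.98
((b ↔ ¬b) ∨ (a ↔ b)) ∨ b = max(0.98, 0.99) = 0.99
¬(((b ↔ ¬b) ∨ (a ↔ b)) ∨ b) = 1 − 0.99 = 0.01
¬(((b ↔ ¬b) ∨ (a ↔ b)) ∨ b) ↔ b = 1 − |0.01 − 0.99| = 1 − 0.98 = 0.02
a ↔ (¬(((b ↔ ¬b) ∨ (a ↔ b)) ∨ b) ↔ b) = 1 − |0.97 − 0.02| = 1 − 0.95 = 0.05

0.05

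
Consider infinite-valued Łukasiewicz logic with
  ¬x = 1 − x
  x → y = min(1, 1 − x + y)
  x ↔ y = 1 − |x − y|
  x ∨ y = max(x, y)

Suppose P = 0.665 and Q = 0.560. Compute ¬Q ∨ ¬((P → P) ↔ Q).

0.440

¬Q = 1 − 0.560 = 0.440
P → P = min(1, 1 − 0.665 + 0.665) = min(1, 1.000) = 1.000
(P → P) ↔ Q = 1 − |1.000 − 0.560| = 1 − 0.440 = 0.560
¬((P → P) ↔ Q) = 1 − 0.560 = 0.440
¬Q ∨ ¬((P → P) ↔ Q) = max(0.440, 0.440) = 0.440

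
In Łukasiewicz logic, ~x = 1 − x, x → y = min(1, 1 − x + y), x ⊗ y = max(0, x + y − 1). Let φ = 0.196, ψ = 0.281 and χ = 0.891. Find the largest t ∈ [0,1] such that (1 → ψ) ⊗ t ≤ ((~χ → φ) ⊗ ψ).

1.000

1 → ψ = min(1, 1 − 1.000 + 0.281) = min(1, 0.281) = 0.281
So the left factor is 1 → ψ = 0.281.
~χ = 1 − 0.891 = 0.109
~χ → φ = min(1, 1 − 0.109 + 0.196) = min(1, 1.087) = 1.000
(~χ → φ) ⊗ ψ = max(0, 1.000 + 0.281 − 1) = max(0, 0.281) = 0.281
So the right-hand bound is (~χ → φ) ⊗ ψ = 0.281.
The residuum of the Łukasiewicz t-norm gives the supremum: min(1, 1 − 0.281 + 0.281).
1 − 0.281 + 0.281 = 1.000, so t = min(1, 1.000) = 1.000.
Check: 0.281 ⊗ 1.000 = max(0, 0.281) = 0.281 ≤ 0.281.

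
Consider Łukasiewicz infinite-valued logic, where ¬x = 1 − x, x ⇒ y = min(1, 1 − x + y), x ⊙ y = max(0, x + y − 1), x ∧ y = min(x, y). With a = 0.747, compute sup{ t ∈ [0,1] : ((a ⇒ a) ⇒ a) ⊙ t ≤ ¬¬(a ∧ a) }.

1.000

a ⇒ a = min(1, 1 − 0.747 + 0.747) = min(1, 1.000) = 1.000
(a ⇒ a) ⇒ a = min(1, 1 − 1.000 + 0.747) = min(1, 0.747) = 0.747
So the left factor is (a ⇒ a) ⇒ a = 0.747.
a ∧ a = min(0.747, 0.747) = 0.747
¬(a ∧ a) = 1 − 0.747 = 0.253
¬¬(a ∧ a) = 1 − 0.253 = 0.747
So the right-hand bound is ¬¬(a ∧ a) = 0.747.
The residuum of the Łukasiewicz t-norm gives the supremum: min(1, 1 − 0.747 + 0.747).
1 − 0.747 + 0.747 = 1.000, so t = min(1, 1.000) = 1.000.
Check: 0.747 ⊙ 1.000 = max(0, 0.747) = 0.747 ≤ 0.747.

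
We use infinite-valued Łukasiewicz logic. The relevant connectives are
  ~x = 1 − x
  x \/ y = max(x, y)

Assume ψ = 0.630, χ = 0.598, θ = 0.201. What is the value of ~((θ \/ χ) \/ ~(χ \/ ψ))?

0.402

θ \/ χ = max(0.201, 0.598) = 0.598
χ \/ ψ = max(0.598, 0.630) = 0.630
~(χ \/ ψ) = 1 − 0.630 = 0.370
(θ \/ χ) \/ ~(χ \/ ψ) = max(0.598, 0.370) = 0.598
~((θ \/ χ) \/ ~(χ \/ ψ)) = 1 − 0.598 = 0.402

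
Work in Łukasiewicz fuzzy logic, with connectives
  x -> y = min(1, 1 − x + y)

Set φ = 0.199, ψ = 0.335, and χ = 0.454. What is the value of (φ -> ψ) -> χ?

0.454

φ -> ψ = min(1, 1 − 0.199 + 0.335) = min(1, 1.136) = 1.000
(φ -> ψ) -> χ = min(1, 1 − 1.000 + 0.454) = min(1, 0.454) = 0.454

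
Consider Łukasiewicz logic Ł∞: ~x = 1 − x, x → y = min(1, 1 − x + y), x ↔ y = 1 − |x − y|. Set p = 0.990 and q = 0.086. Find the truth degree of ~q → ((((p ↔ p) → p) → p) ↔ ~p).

~q = 1 − 0.086 = 0.914
p ↔ p = 1 − |0.990 − 0.990| = 1 − 0.000 = 1.000
(p ↔ p) → p = min(1, 1 − 1.000 + 0.990) = min(1, 0.990) = 0.990
((p ↔ p) → p) → p = min(1, 1 − 0.990 + 0.990) = min(1, 1.000) = 1.000
~p = 1 − 0.990 = 0.010
(((p ↔ p) → p) → p) ↔ ~p = 1 − |1.000 − 0.010| = 1 − 0.990 = 0.010
~q → ((((p ↔ p) → p) → p) ↔ ~p) = min(1, 1 − 0.914 + 0.010) = min(1, 0.096) = 0.096

0.096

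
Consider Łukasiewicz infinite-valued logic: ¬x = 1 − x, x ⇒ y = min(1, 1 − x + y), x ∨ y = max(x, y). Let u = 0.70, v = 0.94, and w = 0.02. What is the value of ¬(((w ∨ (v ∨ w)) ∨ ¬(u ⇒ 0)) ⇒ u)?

v ∨ w = max(0.94, 0.02) = 0.94
w ∨ (v ∨ w) = max(0.02, 0.94) = 0.94
u ⇒ 0 = min(1, 1 − 0.70 + 0.00) = min(1, 0.30) = 0.30
¬(u ⇒ 0) = 1 − 0.30 = 0.70
(w ∨ (v ∨ w)) ∨ ¬(u ⇒ 0) = max(0.94, 0.70) = 0.94
((w ∨ (v ∨ w)) ∨ ¬(u ⇒ 0)) ⇒ u = min(1, 1 − 0.94 + 0.70) = min(1, 0.76) = 0.76
¬(((w ∨ (v ∨ w)) ∨ ¬(u ⇒ 0)) ⇒ u) = 1 − 0.76 = 0.24

0.24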